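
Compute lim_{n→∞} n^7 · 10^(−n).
lim = 0

Exponentials with base > 1 dominate every fixed polynomial: for any fixed c, n^c / 10^n → 0 as n → ∞ (e.g. by the ratio test, or by writing 10^n = e^(n ln 10) and noting e^(n ln 10) / n^c → ∞). Hence n^7 · 10^(−n) = n^7 / 10^n → 0.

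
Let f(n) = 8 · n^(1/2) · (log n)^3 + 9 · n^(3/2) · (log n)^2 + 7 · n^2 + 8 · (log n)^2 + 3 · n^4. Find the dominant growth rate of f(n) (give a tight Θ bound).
f(n) ∈ Θ(n^4)

Compare the terms by growth order. For large n, n^a · (log n)^b dominates n^a' · (log n)^b' iff a > a', or (a = a' and b > b'). Ranking the 5 terms shows the dominant one is 3 · n^4. Hence f(n) ∈ Θ(n^4).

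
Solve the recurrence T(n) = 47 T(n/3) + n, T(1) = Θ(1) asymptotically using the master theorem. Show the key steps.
T(n) = Θ(n^(log_3 47))

Master theorem: compare f(n) = n to n^(log_3 47) where log_3 47 ≈ 3.505. Since 1 < log_3 47, we have f(n) = O(n^(log_3 47 − ε)) for some ε > 0 — Case 1. Hence T(n) = Θ(n^(log_3 47)).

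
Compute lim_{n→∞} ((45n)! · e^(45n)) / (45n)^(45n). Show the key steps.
lim = ∞

Stirling: (45n)! ~ sqrt(2π·45n) · (45n/e)^(45n). Hence
  (45n)! · e^(45n) / (45n)^(45n) ~ sqrt(2π·45n) = sqrt(2π·45) · sqrt(n) → ∞.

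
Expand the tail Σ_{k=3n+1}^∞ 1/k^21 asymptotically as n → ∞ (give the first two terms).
Σ_{k>3n} 1/k^21 = 1/(20 · (3n)^20) − 1/(2 · (3n)^21) + O(1/(3n)^22)

Compare to the integral: ∫_{3n}^∞ x^(−21) dx = [−x^(−20)/20]_{3n}^∞ = 1/((21−1)·(3n)^20). The Euler-Maclaurin correction adds −f(3n)/2 = −1/(2·(3n)^21). Euler-Maclaurin then gives
  Σ_{k>3n} 1/k^21 = ∫_{3n}^∞ dx/x^21 − 1/(2·(3n)^21) + O(1/(3n)^22).
(Equivalently this is ζ(21) − Σ_{k≤3n} 1/k^21.)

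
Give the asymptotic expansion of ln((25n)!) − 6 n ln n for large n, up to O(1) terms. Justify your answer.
ln((25n)!) − 6 n ln n = 19 n ln n + 25(ln 25 − 1) n + (1/2) ln(2π·25n) + O(1/n)

Stirling: ln((25n)!) = 25n ln(25n) − 25n + (1/2) ln(2π·25n) + O(1/n).
Expand 25n ln(25n) = 25n (ln n + ln 25) = 25n ln n + 25n ln 25.
Subtract 6n ln n: leading term is (25 − 6) n ln n = 19 n ln n. The next term is 25n ln 25 − 25n = 25(ln 25 − 1) n. Then the (1/2) ln(2π·25n) correction.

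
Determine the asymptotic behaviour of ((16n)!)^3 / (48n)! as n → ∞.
((16n)!)^3/(48n)! ~ ((2π·16n)^(2/2) / sqrt(3)) · 3^(−3·16n)  →  0

Write N = 16n. Stirling: N! ~ sqrt(2π N)(N/e)^N and (3N)! ~ sqrt(2π·3N)·(3N/e)^(3N).
  (N!)^3/(3N)! ~ (2π N)^(3/2) (N/e)^(3N) / [sqrt(2π·3N) (3N/e)^(3N)]
     = (2π N)^(3/2) / sqrt(2π·3N) · (N/(3N))^(3N)
     = (2π N)^((3−1)/2) / sqrt(3) · 3^(−3N).
Since 3^3 > 1, the factor 3^(−3N) decays exponentially, so the ratio → 0. Substituting N = 16n gives the stated form.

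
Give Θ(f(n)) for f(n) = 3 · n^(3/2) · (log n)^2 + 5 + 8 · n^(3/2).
f(n) ∈ Θ(n^(3/2) · (log n)^2)

Compare the terms by growth order. For large n, n^a · (log n)^b dominates n^a' · (log n)^b' iff a > a', or (a = a' and b > b'). Ranking the 3 terms shows the dominant one is 3 · n^(3/2) · (log n)^2. Hence f(n) ∈ Θ(n^(3/2) · (log n)^2).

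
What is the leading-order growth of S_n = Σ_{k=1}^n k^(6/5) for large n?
S_n ~ (5/11) · n^(11/5)

Integral comparison: Σ_{k=1}^n k^(6/5) = ∫_0^n x^(6/5) dx + O(n^(6/5)). The integral is n^(1 + 6/5) / (1 + 6/5) = n^((6+5)/5) / ((6+5)/5) = (5/11) · n^(11/5).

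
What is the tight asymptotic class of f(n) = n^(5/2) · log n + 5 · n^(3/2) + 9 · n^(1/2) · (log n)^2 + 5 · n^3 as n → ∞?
f(n) ∈ Θ(n^3)

Compare the terms by growth order. For large n, n^a · (log n)^b dominates n^a' · (log n)^b' iff a > a', or (a = a' and b > b'). Ranking the 4 terms shows the dominant one is 5 · n^3. Hence f(n) ∈ Θ(n^3).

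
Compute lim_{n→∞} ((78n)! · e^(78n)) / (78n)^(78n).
lim = ∞

Stirling: (78n)! ~ sqrt(2π·78n) · (78n/e)^(78n). Hence
  (78n)! · e^(78n) / (78n)^(78n) ~ sqrt(2π·78n) = sqrt(2π·78) · sqrt(n) → ∞.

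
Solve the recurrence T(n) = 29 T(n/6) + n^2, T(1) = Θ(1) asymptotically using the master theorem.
T(n) = Θ(n^2)

log_6 29 ≈ 1.879. f(n) = n^2 dominates n^(log_6 29) since 2 > 1.879, and the regularity condition a·f(n/b) = 29·(n/6)^2 = (29/36)·n^2 ≤ c·f(n) holds with c = 29/36 ≈ 0.806 < 1. So this is Case 3: T(n) = Θ(f(n)) = Θ(n^2).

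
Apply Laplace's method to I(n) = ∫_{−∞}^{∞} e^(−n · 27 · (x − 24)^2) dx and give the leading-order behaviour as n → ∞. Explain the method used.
I(n) = sqrt(π/(27n))

Here φ(x) = 27 · (x − 24)^2 has its unique minimum at x* = 24 with φ(x*) = 0 and φ''(x*) = 54. Laplace's method gives
  I(n) ~ e^(−n φ(x*)) · sqrt(2π / (n · φ''(x*))) = sqrt(2π / (54n)) = sqrt(π/(27n)).
This is exact: substituting u = (x − 24)·sqrt(27n) gives I(n) = (1/sqrt(27n)) ∫_{−∞}^{∞} e^(−u^2) du = sqrt(π/(27n)).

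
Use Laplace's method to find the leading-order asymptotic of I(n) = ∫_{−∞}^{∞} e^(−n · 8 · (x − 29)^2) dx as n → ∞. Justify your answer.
I(n) = sqrt(π/(8n))

Here φ(x) = 8 · (x − 29)^2 has its unique minimum at x* = 29 with φ(x*) = 0 and φ''(x*) = 16. Laplace's method gives
  I(n) ~ e^(−n φ(x*)) · sqrt(2π / (n · φ''(x*))) = sqrt(2π / (16n)) = sqrt(π/(8n)).
This is exact: substituting u = (x − 29)·sqrt(8n) gives I(n) = (1/sqrt(8n)) ∫_{−∞}^{∞} e^(−u^2) du = sqrt(π/(8n)).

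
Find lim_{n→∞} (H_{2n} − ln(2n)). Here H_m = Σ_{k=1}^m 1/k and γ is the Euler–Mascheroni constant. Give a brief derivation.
lim = γ

By Euler-Maclaurin, H_m = ln m + γ + O(1/m). So
  H_{2n} − ln(2n) = ln(2n) + γ − ln(2n) + O(1/n)
                       = ln(2/2) + γ + O(1/n).
Hence the limit is γ (since ln 1 = 0).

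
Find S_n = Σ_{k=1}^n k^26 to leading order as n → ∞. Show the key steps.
S_n ~ n^27 / 27

By integral comparison (Euler-Maclaurin), Σ_{k=1}^n k^26 = ∫_0^n x^26 dx + O(n^26) = n^27/27 + O(n^26). (Equivalently, Faulhaber's formula gives the same leading term.)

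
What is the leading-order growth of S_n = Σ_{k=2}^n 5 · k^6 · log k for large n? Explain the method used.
S_n ~ 5 · n^7 log n / 7 − 5 · n^7 / 49

By integral comparison, S_n = ∫_1^n 5 · x^6 · log x dx + O(n^6 · log n). For the integral, ∫ x^6 log x dx = n^7 log n / 7 − n^7/49 (integration by parts). Hence S_n ~ 5 · n^7 log n / 7 − 5 · n^7 / 49.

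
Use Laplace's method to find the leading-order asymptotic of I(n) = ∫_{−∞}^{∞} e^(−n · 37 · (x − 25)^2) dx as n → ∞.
I(n) = sqrt(π/(37n))

Here φ(x) = 37 · (x − 25)^2 has its unique minimum at x* = 25 with φ(x*) = 0 and φ''(x*) = 74. Laplace's method gives
  I(n) ~ e^(−n φ(x*)) · sqrt(2π / (n · φ''(x*))) = sqrt(2π / (74n)) = sqrt(π/(37n)).
This is exact: substituting u = (x − 25)·sqrt(37n) gives I(n) = (1/sqrt(37n)) ∫_{−∞}^{∞} e^(−u^2) du = sqrt(π/(37n)).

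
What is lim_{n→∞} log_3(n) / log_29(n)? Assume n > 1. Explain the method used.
lim = ln(29) / ln(3) = log_3(29)

Change of base: log_3(n) = ln n / ln 3 and log_29(n) = ln n / ln 29. The ratio is (ln n / ln 3) · (ln 29 / ln n) = ln 29 / ln 3, a constant independent of n. So the limit is ln 29 / ln 3 = log_3(29).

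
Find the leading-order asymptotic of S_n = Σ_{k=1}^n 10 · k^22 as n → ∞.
S_n ~ 10 · n^23 / 23

By integral comparison (Euler-Maclaurin), Σ_{k=1}^n 10 · k^22 = 10 · ∫_0^n x^22 dx + O(n^22) = 10 · n^23/23 + O(n^22). (Equivalently, Faulhaber's formula gives the same leading term.)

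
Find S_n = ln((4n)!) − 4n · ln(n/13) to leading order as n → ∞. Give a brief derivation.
S_n ~ 4n · (ln 52 − 1) + O(ln n)

Stirling: ln((4n)!) = 4n ln(4n) − 4n + O(ln n).
  S_n = 4n ln(4n) − 4n − 4n ln(n/13) + O(ln n)
      = 4n ln(4n) − 4n ln n + 4n ln 13 − 4n + O(ln n)
      = 4n ln 4 + 4n ln 13 − 4n + O(ln n)
      = 4n (ln 52 − 1) + O(ln n).
Numerically ln(52) − 1 ≈ 2.9512.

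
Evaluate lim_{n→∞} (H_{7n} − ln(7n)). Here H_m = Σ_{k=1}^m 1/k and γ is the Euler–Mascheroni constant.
lim = γ

By Euler-Maclaurin, H_m = ln m + γ + O(1/m). So
  H_{7n} − ln(7n) = ln(7n) + γ − ln(7n) + O(1/n)
                       = ln(7/7) + γ + O(1/n).
Hence the limit is γ (since ln 1 = 0).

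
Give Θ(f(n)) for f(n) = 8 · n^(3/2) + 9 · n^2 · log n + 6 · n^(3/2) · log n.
f(n) ∈ Θ(n^2 · log n)

Compare the terms by growth order. For large n, n^a · (log n)^b dominates n^a' · (log n)^b' iff a > a', or (a = a' and b > b'). Ranking the 3 terms shows the dominant one is 9 · n^2 · log n. Hence f(n) ∈ Θ(n^2 · log n).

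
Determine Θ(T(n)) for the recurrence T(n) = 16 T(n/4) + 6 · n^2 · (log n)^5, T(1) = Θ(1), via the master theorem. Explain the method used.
T(n) = Θ(n^2 · (log n)^6)

Here log_4 16 = 2 and f(n) = 6 · n^2 · (log n)^5 = Θ(n^(log_4 16) · (log n)^5). This is the extended Case 2 of the master theorem (f matches the critical exponent up to log factors), giving T(n) = Θ(n^(log_4 16) · (log n)^(5+1)) = Θ(n^2 · (log n)^6).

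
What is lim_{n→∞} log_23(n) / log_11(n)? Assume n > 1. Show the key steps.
lim = ln(11) / ln(23) = log_23(11)

Change of base: log_23(n) = ln n / ln 23 and log_11(n) = ln n / ln 11. The ratio is (ln n / ln 23) · (ln 11 / ln n) = ln 11 / ln 23, a constant independent of n. So the limit is ln 11 / ln 23 = log_23(11).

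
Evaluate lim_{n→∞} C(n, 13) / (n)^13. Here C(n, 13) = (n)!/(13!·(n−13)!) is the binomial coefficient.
lim = 1/13! = 1/6227020800

With N = n → ∞: C(N, 13) / N^13 = [N(N−1)…(N−12)] / (13! · N^13) = (1/13!) · 1 · (1 − 1/n) · … · (1 − 12/n). Each factor → 1 as N → ∞, so the limit is 1/13! = 1/6227020800.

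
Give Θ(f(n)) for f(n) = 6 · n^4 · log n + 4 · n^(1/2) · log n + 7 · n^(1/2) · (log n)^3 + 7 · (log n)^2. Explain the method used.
f(n) ∈ Θ(n^4 · log n)

Compare the terms by growth order. For large n, n^a · (log n)^b dominates n^a' · (log n)^b' iff a > a', or (a = a' and b > b'). Ranking the 4 terms shows the dominant one is 6 · n^4 · log n. Hence f(n) ∈ Θ(n^4 · log n).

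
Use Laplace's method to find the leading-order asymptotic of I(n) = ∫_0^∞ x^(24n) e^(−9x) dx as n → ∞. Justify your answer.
I(n) ~ (sqrt(2π·24n) / 9) · (24n/(9e))^(24n)

Write the integrand as exp(24n ln x − 9x) and set f(x) = 24n ln x − 9x. Then f'(x) = 24n/x − 9 = 0 at x* = 24n/9, and f''(x*) = −24n/x*^2 = −9^2/(24n). Laplace's method (interior maximum) gives
  I(n) ~ e^(f(x*)) · sqrt(2π / |f''(x*)|)
        = exp(24n ln(24n/9) − 24n) · sqrt(2π · 24n / 9^2)
        = (24n/9)^(24n) e^(−24n) · sqrt(2π·24n) / 9
        = (sqrt(2π·24n) / 9) · (24n/(9e))^(24n).
This matches Γ(24n+1)/9^(24n+1) with Stirling applied to Γ.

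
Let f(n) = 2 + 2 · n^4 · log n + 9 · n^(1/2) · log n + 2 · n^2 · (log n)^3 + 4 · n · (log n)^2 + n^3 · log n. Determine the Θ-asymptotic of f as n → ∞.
f(n) ∈ Θ(n^4 · log n)

Compare the terms by growth order. For large n, n^a · (log n)^b dominates n^a' · (log n)^b' iff a > a', or (a = a' and b > b'). Ranking the 6 terms shows the dominant one is 2 · n^4 · log n. Hence f(n) ∈ Θ(n^4 · log n).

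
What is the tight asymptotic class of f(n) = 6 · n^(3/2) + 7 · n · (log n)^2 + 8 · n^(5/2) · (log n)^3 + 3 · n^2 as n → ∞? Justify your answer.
f(n) ∈ Θ(n^(5/2) · (log n)^3)

Compare the terms by growth order. For large n, n^a · (log n)^b dominates n^a' · (log n)^b' iff a > a', or (a = a' and b > b'). Ranking the 4 terms shows the dominant one is 8 · n^(5/2) · (log n)^3. Hence f(n) ∈ Θ(n^(5/2) · (log n)^3).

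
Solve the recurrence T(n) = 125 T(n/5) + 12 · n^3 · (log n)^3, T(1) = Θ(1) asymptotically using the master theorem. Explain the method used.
T(n) = Θ(n^3 · (log n)^4)

Here log_5 125 = 3 and f(n) = 12 · n^3 · (log n)^3 = Θ(n^(log_5 125) · (log n)^3). This is the extended Case 2 of the master theorem (f matches the critical exponent up to log factors), giving T(n) = Θ(n^(log_5 125) · (log n)^(3+1)) = Θ(n^3 · (log n)^4).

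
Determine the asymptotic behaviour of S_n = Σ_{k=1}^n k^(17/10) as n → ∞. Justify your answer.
S_n ~ (10/27) · n^(27/10)

Integral comparison: Σ_{k=1}^n k^(17/10) = ∫_0^n x^(17/10) dx + O(n^(17/10)). The integral is n^(1 + 17/10) / (1 + 17/10) = n^((17+10)/10) / ((17+10)/10) = (10/27) · n^(27/10).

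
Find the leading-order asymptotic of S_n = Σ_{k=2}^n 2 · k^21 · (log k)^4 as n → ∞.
S_n ~ n^22 · (log n)^4 / 11

By integral comparison, S_n = ∫_1^n 2 · x^21 · (log x)^4 dx + O(n^21 · (log n)^4). For the integral, the leading term of ∫_1^n x^21 (log x)^4 dx is n^22/22 · (log n)^4 (by repeated integration by parts; each step lowers the log-exponent and produces a relatively O(1/log n) correction). Hence S_n ~ n^22 · (log n)^4 / 11.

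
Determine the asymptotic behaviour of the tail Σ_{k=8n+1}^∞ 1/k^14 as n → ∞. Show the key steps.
Σ_{k>8n} 1/k^14 ~ 1/(13 · (8n)^13)

Compare to the integral: ∫_{8n}^∞ x^(−14) dx = [−x^(−13)/13]_{8n}^∞ = 1/((14−1)·(8n)^13). Euler-Maclaurin then gives
  Σ_{k>8n} 1/k^14 = ∫_{8n}^∞ dx/x^14 − 1/(2·(8n)^14) + O(1/(8n)^15).
(Equivalently this is ζ(14) − Σ_{k≤8n} 1/k^14.)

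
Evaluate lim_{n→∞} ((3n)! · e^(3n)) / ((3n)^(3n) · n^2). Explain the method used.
lim = 0

Stirling: (3n)! ~ sqrt(2π·3n) · (3n/e)^(3n). Hence
  (3n)! · e^(3n) / (3n)^(3n) ~ sqrt(2π·3n).
Dividing by n^2: sqrt(2π·3n) / n^2 = sqrt(2π·3) · n^((1−4)/2), so the expression behaves like sqrt(2π·3) · n^((1−4)/2) → 0.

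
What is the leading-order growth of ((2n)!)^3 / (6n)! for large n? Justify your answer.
((2n)!)^3/(6n)! ~ ((2π·2n)^(2/2) / sqrt(3)) · 3^(−3·2n)  →  0

Write N = 2n. Stirling: N! ~ sqrt(2π N)(N/e)^N and (3N)! ~ sqrt(2π·3N)·(3N/e)^(3N).
  (N!)^3/(3N)! ~ (2π N)^(3/2) (N/e)^(3N) / [sqrt(2π·3N) (3N/e)^(3N)]
     = (2π N)^(3/2) / sqrt(2π·3N) · (N/(3N))^(3N)
     = (2π N)^((3−1)/2) / sqrt(3) · 3^(−3N).
Since 3^3 > 1, the factor 3^(−3N) decays exponentially, so the ratio → 0. Substituting N = 2n gives the stated form.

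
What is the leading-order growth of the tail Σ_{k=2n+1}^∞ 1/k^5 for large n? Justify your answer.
Σ_{k>2n} 1/k^5 ~ 1/(4 · (2n)^4)

Compare to the integral: ∫_{2n}^∞ x^(−5) dx = [−x^(−4)/4]_{2n}^∞ = 1/((5−1)·(2n)^4). Euler-Maclaurin then gives
  Σ_{k>2n} 1/k^5 = ∫_{2n}^∞ dx/x^5 − 1/(2·(2n)^5) + O(1/(2n)^6).
(Equivalently this is ζ(5) − Σ_{k≤2n} 1/k^5.)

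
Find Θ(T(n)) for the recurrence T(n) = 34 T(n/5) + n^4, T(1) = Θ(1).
T(n) = Θ(n^4)

log_5 34 ≈ 2.191. f(n) = n^4 dominates n^(log_5 34) since 4 > 2.191, and the regularity condition a·f(n/b) = 34·(n/5)^4 = (34/625)·n^4 ≤ c·f(n) holds with c = 34/625 ≈ 0.0544 < 1. So this is Case 3: T(n) = Θ(f(n)) = Θ(n^4).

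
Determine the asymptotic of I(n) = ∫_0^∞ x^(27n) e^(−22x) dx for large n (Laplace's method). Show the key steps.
I(n) ~ (sqrt(2π·27n) / 22) · (27n/(22e))^(27n)

Write the integrand as exp(27n ln x − 22x) and set f(x) = 27n ln x − 22x. Then f'(x) = 27n/x − 22 = 0 at x* = 27n/22, and f''(x*) = −27n/x*^2 = −22^2/(27n). Laplace's method (interior maximum) gives
  I(n) ~ e^(f(x*)) · sqrt(2π / |f''(x*)|)
        = exp(27n ln(27n/22) − 27n) · sqrt(2π · 27n / 22^2)
        = (27n/22)^(27n) e^(−27n) · sqrt(2π·27n) / 22
        = (sqrt(2π·27n) / 22) · (27n/(22e))^(27n).
This matches Γ(27n+1)/22^(27n+1) with Stirling applied to Γ.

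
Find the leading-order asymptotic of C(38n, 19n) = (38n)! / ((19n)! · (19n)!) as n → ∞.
C(38n, 19n) ~ (4)^(19n) · sqrt(1/(π·19n))

Write N = 19n. Apply Stirling to each factorial:
  (2N)! ~ sqrt(2π·2N) · (2N/e)^(2N),
  N! ~ sqrt(2π N) · (N/e)^N,
  (1N)! ~ sqrt(2π·1N) · (1N/e)^(1N).
The exponential factors combine to (2N)^(2N) / (N^N · (1N)^(1N)) = 2^(2N)/1^(1N) = (2^2/1^1)^N = (4)^N.
The square-root prefactors combine to sqrt(2π·2N) / (sqrt(2π N)·sqrt(2π·1N)) = sqrt(2 / (2π·1·N)) = sqrt(1/(π·19n)).
Substituting N = 19n: C(38n, 19n) ~ (4)^(19n) · sqrt(1/(π·19n)).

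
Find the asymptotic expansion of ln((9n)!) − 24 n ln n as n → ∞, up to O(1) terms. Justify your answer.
ln((9n)!) − 24 n ln n = −15 n ln n + 9(ln 9 − 1) n + (1/2) ln(2π·9n) + O(1/n)

Stirling: ln((9n)!) = 9n ln(9n) − 9n + (1/2) ln(2π·9n) + O(1/n).
Expand 9n ln(9n) = 9n (ln n + ln 9) = 9n ln n + 9n ln 9.
Subtract 24n ln n: leading term is (9 − 24) n ln n = −15 n ln n. The next term is 9n ln 9 − 9n = 9(ln 9 − 1) n. Then the (1/2) ln(2π·9n) correction.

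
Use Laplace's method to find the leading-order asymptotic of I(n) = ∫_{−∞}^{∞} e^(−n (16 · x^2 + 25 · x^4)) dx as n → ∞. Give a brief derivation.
I(n) ~ sqrt(π/(16n))

φ(x) = 16 · x^2 + 25 · x^4 has its unique global minimum at x* = 0 (since φ'(x) = 32x + 100x^3 = 0 only at x = 0 for real x with both coefficients positive, and φ → ∞ as |x| → ∞). At x* = 0, φ(0) = 0 and φ''(0) = 32. Laplace's method then gives
  I(n) ~ sqrt(2π / (n · φ''(0))) · e^(−n φ(0)) = sqrt(2π / (32n)) = sqrt(π/(16n)).
The 25 · x^4 term contributes only at subleading order (an O(1/n) relative correction).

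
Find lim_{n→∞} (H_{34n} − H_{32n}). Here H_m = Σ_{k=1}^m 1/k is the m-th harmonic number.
lim = ln(34/32) = ln(17/16)

Euler-Maclaurin gives H_m = ln m + γ + 1/(2m) + O(1/m^2). The γ and O(1/m) terms cancel in the difference:
  H_{34n} − H_{32n} = ln(34n) − ln(32n) + O(1/n) = ln(34/32) + O(1/n).
Hence the limit is ln(34/32) = ln(17/16).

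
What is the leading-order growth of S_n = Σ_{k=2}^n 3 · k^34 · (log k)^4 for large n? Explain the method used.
S_n ~ 3 · n^35 · (log n)^4 / 35

By integral comparison, S_n = ∫_1^n 3 · x^34 · (log x)^4 dx + O(n^34 · (log n)^4). For the integral, the leading term of ∫_1^n x^34 (log x)^4 dx is n^35/35 · (log n)^4 (by repeated integration by parts; each step lowers the log-exponent and produces a relatively O(1/log n) correction). Hence S_n ~ 3 · n^35 · (log n)^4 / 35.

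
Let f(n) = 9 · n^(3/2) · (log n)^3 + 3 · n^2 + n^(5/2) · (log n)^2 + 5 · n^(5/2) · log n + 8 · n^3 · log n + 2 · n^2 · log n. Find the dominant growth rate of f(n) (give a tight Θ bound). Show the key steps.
f(n) ∈ Θ(n^3 · log n)

Compare the terms by growth order. For large n, n^a · (log n)^b dominates n^a' · (log n)^b' iff a > a', or (a = a' and b > b'). Ranking the 6 terms shows the dominant one is 8 · n^3 · log n. Hence f(n) ∈ Θ(n^3 · log n).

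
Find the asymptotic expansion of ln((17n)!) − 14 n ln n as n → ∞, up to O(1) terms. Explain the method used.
ln((17n)!) − 14 n ln n = 3 n ln n + 17(ln 17 − 1) n + (1/2) ln(2π·17n) + O(1/n)

Stirling: ln((17n)!) = 17n ln(17n) − 17n + (1/2) ln(2π·17n) + O(1/n).
Expand 17n ln(17n) = 17n (ln n + ln 17) = 17n ln n + 17n ln 17.
Subtract 14n ln n: leading term is (17 − 14) n ln n = 3 n ln n. The next term is 17n ln 17 − 17n = 17(ln 17 − 1) n. Then the (1/2) ln(2π·17n) correction.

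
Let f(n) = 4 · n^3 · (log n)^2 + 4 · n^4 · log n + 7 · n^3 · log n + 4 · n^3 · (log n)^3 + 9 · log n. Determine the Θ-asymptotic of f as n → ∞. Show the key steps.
f(n) ∈ Θ(n^4 · log n)

Compare the terms by growth order. For large n, n^a · (log n)^b dominates n^a' · (log n)^b' iff a > a', or (a = a' and b > b'). Ranking the 5 terms shows the dominant one is 4 · n^4 · log n. Hence f(n) ∈ Θ(n^4 · log n).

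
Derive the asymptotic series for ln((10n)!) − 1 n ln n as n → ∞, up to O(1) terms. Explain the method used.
ln((10n)!) − 1 n ln n = 9 n ln n + 10(ln 10 − 1) n + (1/2) ln(2π·10n) + O(1/n)

Stirling: ln((10n)!) = 10n ln(10n) − 10n + (1/2) ln(2π·10n) + O(1/n).
Expand 10n ln(10n) = 10n (ln n + ln 10) = 10n ln n + 10n ln 10.
Subtract 1n ln n: leading term is (10 − 1) n ln n = 9 n ln n. The next term is 10n ln 10 − 10n = 10(ln 10 − 1) n. Then the (1/2) ln(2π·10n) correction.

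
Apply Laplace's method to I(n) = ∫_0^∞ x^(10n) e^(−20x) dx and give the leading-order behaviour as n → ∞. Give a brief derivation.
I(n) ~ (sqrt(2π·10n) / 20) · (10n/(20e))^(10n)

Write the integrand as exp(10n ln x − 20x) and set f(x) = 10n ln x − 20x. Then f'(x) = 10n/x − 20 = 0 at x* = 10n/20, and f''(x*) = −10n/x*^2 = −20^2/(10n). Laplace's method (interior maximum) gives
  I(n) ~ e^(f(x*)) · sqrt(2π / |f''(x*)|)
        = exp(10n ln(10n/20) − 10n) · sqrt(2π · 10n / 20^2)
        = (10n/20)^(10n) e^(−10n) · sqrt(2π·10n) / 20
        = (sqrt(2π·10n) / 20) · (10n/(20e))^(10n).
This matches Γ(10n+1)/20^(10n+1) with Stirling applied to Γ.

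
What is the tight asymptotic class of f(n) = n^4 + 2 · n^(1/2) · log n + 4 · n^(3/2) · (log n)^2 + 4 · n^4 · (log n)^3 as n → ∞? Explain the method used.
f(n) ∈ Θ(n^4 · (log n)^3)

Compare the terms by growth order. For large n, n^a · (log n)^b dominates n^a' · (log n)^b' iff a > a', or (a = a' and b > b'). Ranking the 4 terms shows the dominant one is 4 · n^4 · (log n)^3. Hence f(n) ∈ Θ(n^4 · (log n)^3).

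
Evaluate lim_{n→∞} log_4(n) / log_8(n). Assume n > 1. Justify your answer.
lim = ln(8) / ln(4) = log_4(8)

Change of base: log_4(n) = ln n / ln 4 and log_8(n) = ln n / ln 8. The ratio is (ln n / ln 4) · (ln 8 / ln n) = ln 8 / ln 4, a constant independent of n. So the limit is ln 8 / ln 4 = log_4(8).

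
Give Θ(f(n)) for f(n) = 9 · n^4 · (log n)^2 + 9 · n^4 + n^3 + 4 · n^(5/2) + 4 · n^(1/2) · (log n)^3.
f(n) ∈ Θ(n^4 · (log n)^2)

Compare the terms by growth order. For large n, n^a · (log n)^b dominates n^a' · (log n)^b' iff a > a', or (a = a' and b > b'). Ranking the 5 terms shows the dominant one is 9 · n^4 · (log n)^2. Hence f(n) ∈ Θ(n^4 · (log n)^2).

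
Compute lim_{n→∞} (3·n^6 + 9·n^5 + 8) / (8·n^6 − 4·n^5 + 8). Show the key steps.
lim = 3/8

For large n the leading n^6 terms dominate both numerator and denominator. Dividing top and bottom by n^6, every other term tends to 0, leaving 3/8.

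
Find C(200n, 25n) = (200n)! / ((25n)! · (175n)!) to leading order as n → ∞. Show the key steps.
C(200n, 25n) ~ (16777216/823543)^(25n) · sqrt(4/(7π·25n))

Write N = 25n. Apply Stirling to each factorial:
  (8N)! ~ sqrt(2π·8N) · (8N/e)^(8N),
  N! ~ sqrt(2π N) · (N/e)^N,
  (7N)! ~ sqrt(2π·7N) · (7N/e)^(7N).
The exponential factors combine to (8N)^(8N) / (N^N · (7N)^(7N)) = 8^(8N)/7^(7N) = (8^8/7^7)^N = (16777216/823543)^N.
The square-root prefactors combine to sqrt(2π·8N) / (sqrt(2π N)·sqrt(2π·7N)) = sqrt(8 / (2π·7·N)) = sqrt(4/(7π·25n)).
Substituting N = 25n: C(200n, 25n) ~ (16777216/823543)^(25n) · sqrt(4/(7π·25n)).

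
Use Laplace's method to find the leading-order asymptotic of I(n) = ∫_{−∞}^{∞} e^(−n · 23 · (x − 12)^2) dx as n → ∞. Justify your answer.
I(n) = sqrt(π/(23n))

Here φ(x) = 23 · (x − 12)^2 has its unique minimum at x* = 12 with φ(x*) = 0 and φ''(x*) = 46. Laplace's method gives
  I(n) ~ e^(−n φ(x*)) · sqrt(2π / (n · φ''(x*))) = sqrt(2π / (46n)) = sqrt(π/(23n)).
This is exact: substituting u = (x − 12)·sqrt(23n) gives I(n) = (1/sqrt(23n)) ∫_{−∞}^{∞} e^(−u^2) du = sqrt(π/(23n)).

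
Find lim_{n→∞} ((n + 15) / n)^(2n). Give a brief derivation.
lim = e^30

Rewrite as (1 + 15/n)^(2n). By the standard limit (1 + x/n)^n → e^x, we have (1 + 15/n)^n → e^15, and raising to the 2nd power gives e^30.
More precisely, ln[(1 + 15/n)^(2n)] = 2n · ln(1 + 15/n) = 2n · (15/n + O(1/n^2)) = 30 + O(1/n) → 30.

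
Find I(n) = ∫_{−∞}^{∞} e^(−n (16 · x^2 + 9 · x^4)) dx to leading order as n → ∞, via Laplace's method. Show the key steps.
I(n) ~ sqrt(π/(16n))

φ(x) = 16 · x^2 + 9 · x^4 has its unique global minimum at x* = 0 (since φ'(x) = 32x + 36x^3 = 0 only at x = 0 for real x with both coefficients positive, and φ → ∞ as |x| → ∞). At x* = 0, φ(0) = 0 and φ''(0) = 32. Laplace's method then gives
  I(n) ~ sqrt(2π / (n · φ''(0))) · e^(−n φ(0)) = sqrt(2π / (32n)) = sqrt(π/(16n)).
The 9 · x^4 term contributes only at subleading order (an O(1/n) relative correction).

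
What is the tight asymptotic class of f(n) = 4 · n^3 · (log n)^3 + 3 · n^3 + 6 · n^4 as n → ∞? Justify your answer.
f(n) ∈ Θ(n^4)

Compare the terms by growth order. For large n, n^a · (log n)^b dominates n^a' · (log n)^b' iff a > a', or (a = a' and b > b'). Ranking the 3 terms shows the dominant one is 6 · n^4. Hence f(n) ∈ Θ(n^4).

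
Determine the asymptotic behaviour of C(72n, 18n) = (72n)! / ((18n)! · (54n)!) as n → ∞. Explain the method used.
C(72n, 18n) ~ (256/27)^(18n) · sqrt(2/(3π·18n))

Write N = 18n. Apply Stirling to each factorial:
  (4N)! ~ sqrt(2π·4N) · (4N/e)^(4N),
  N! ~ sqrt(2π N) · (N/e)^N,
  (3N)! ~ sqrt(2π·3N) · (3N/e)^(3N).
The exponential factors combine to (4N)^(4N) / (N^N · (3N)^(3N)) = 4^(4N)/3^(3N) = (4^4/3^3)^N = (256/27)^N.
The square-root prefactors combine to sqrt(2π·4N) / (sqrt(2π N)·sqrt(2π·3N)) = sqrt(4 / (2π·3·N)) = sqrt(2/(3π·18n)).
Substituting N = 18n: C(72n, 18n) ~ (256/27)^(18n) · sqrt(2/(3π·18n)).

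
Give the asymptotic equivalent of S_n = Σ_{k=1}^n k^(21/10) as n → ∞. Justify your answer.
S_n ~ (10/31) · n^(31/10)

Integral comparison: Σ_{k=1}^n k^(21/10) = ∫_0^n x^(21/10) dx + O(n^(21/10)). The integral is n^(1 + 21/10) / (1 + 21/10) = n^((21+10)/10) / ((21+10)/10) = (10/31) · n^(31/10).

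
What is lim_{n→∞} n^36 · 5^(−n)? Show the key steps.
lim = 0

Exponentials with base > 1 dominate every fixed polynomial: for any fixed c, n^c / 5^n → 0 as n → ∞ (e.g. by the ratio test, or by writing 5^n = e^(n ln 5) and noting e^(n ln 5) / n^c → ∞). Hence n^36 · 5^(−n) = n^36 / 5^n → 0.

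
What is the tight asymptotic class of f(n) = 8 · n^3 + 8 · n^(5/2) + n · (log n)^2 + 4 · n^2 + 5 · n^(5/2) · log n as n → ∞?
f(n) ∈ Θ(n^3)

Compare the terms by growth order. For large n, n^a · (log n)^b dominates n^a' · (log n)^b' iff a > a', or (a = a' and b > b'). Ranking the 5 terms shows the dominant one is 8 · n^3. Hence f(n) ∈ Θ(n^3).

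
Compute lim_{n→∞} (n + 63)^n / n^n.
lim = e^63

Rewrite as (1 + 63/n)^(n). By the standard limit (1 + x/n)^n → e^x, we have (1 + 63/n)^n → e^63, and raising to the 1st power gives e^63.
More precisely, ln[(1 + 63/n)^(n)] = n · ln(1 + 63/n) = n · (63/n + O(1/n^2)) = 63 + O(1/n) → 63.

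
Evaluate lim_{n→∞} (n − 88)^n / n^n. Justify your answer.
lim = e^(−88)

Rewrite as (1 − 88/n)^(n). By the standard limit (1 + x/n)^n → e^x, we have (1 − 88/n)^n → e^(−88), and raising to the 1st power gives e^(−88).
More precisely, ln[(1 − 88/n)^(n)] = n · ln(1 − 88/n) = n · (-88/n + O(1/n^2)) = -88 + O(1/n) → -88.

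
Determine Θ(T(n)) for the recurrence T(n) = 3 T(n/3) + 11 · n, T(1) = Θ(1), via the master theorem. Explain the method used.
T(n) = Θ(n log n)

log_3 3 = 1, and f(n) = 11 · n = Θ(n^(log_3 3)). This is Case 2 of the master theorem: T(n) = Θ(f(n) · log n) = Θ(n log n).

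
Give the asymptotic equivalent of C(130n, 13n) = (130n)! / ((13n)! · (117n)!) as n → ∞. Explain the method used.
C(130n, 13n) ~ (10000000000/387420489)^(13n) · sqrt(5/(9π·13n))

Write N = 13n. Apply Stirling to each factorial:
  (10N)! ~ sqrt(2π·10N) · (10N/e)^(10N),
  N! ~ sqrt(2π N) · (N/e)^N,
  (9N)! ~ sqrt(2π·9N) · (9N/e)^(9N).
The exponential factors combine to (10N)^(10N) / (N^N · (9N)^(9N)) = 10^(10N)/9^(9N) = (10^10/9^9)^N = (10000000000/387420489)^N.
The square-root prefactors combine to sqrt(2π·10N) / (sqrt(2π N)·sqrt(2π·9N)) = sqrt(10 / (2π·9·N)) = sqrt(5/(9π·13n)).
Substituting N = 13n: C(130n, 13n) ~ (10000000000/387420489)^(13n) · sqrt(5/(9π·13n)).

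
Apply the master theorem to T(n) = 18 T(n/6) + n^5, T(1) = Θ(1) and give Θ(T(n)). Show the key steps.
T(n) = Θ(n^5)

log_6 18 ≈ 1.613. f(n) = n^5 dominates n^(log_6 18) since 5 > 1.613, and the regularity condition a·f(n/b) = 18·(n/6)^5 = (18/7776)·n^5 ≤ c·f(n) holds with c = 18/7776 ≈ 0.00231 < 1. So this is Case 3: T(n) = Θ(f(n)) = Θ(n^5).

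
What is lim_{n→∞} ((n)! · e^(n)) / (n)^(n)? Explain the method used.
lim = ∞

Stirling: (n)! ~ sqrt(2π·n) · (n/e)^(n). Hence
  (n)! · e^(n) / (n)^(n) ~ sqrt(2π·n) = sqrt(2π) · sqrt(n) → ∞.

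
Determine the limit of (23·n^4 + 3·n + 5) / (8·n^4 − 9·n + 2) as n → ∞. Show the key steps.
lim = 23/8

For large n the leading n^4 terms dominate both numerator and denominator. Dividing top and bottom by n^4, every other term tends to 0, leaving 23/8.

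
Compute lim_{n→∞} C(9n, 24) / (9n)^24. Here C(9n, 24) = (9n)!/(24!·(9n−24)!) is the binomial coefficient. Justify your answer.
lim = 1/24! = 1/620448401733239439360000

With N = 9n → ∞: C(N, 24) / N^24 = [N(N−1)…(N−23)] / (24! · N^24) = (1/24!) · 1 · (1 − 1/(9n)) · … · (1 − 23/(9n)). Each factor → 1 as N → ∞, so the limit is 1/24! = 1/620448401733239439360000.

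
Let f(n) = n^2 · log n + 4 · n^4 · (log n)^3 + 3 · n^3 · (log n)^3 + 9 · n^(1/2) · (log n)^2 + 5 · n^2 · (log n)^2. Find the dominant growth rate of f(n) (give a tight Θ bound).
f(n) ∈ Θ(n^4 · (log n)^3)

Compare the terms by growth order. For large n, n^a · (log n)^b dominates n^a' · (log n)^b' iff a > a', or (a = a' and b > b'). Ranking the 5 terms shows the dominant one is 4 · n^4 · (log n)^3. Hence f(n) ∈ Θ(n^4 · (log n)^3).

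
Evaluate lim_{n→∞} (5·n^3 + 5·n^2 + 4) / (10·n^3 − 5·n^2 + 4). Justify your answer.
lim = 5/10 = 1/2

For large n the leading n^3 terms dominate both numerator and denominator. Dividing top and bottom by n^3, every other term tends to 0, leaving 5/10 = 1/2.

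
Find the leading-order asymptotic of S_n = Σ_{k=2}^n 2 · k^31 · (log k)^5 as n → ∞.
S_n ~ n^32 · (log n)^5 / 16

By integral comparison, S_n = ∫_1^n 2 · x^31 · (log x)^5 dx + O(n^31 · (log n)^5). For the integral, the leading term of ∫_1^n x^31 (log x)^5 dx is n^32/32 · (log n)^5 (by repeated integration by parts; each step lowers the log-exponent and produces a relatively O(1/log n) correction). Hence S_n ~ n^32 · (log n)^5 / 16.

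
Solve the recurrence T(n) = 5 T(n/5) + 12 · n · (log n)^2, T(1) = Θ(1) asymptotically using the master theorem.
T(n) = Θ(n · (log n)^3)

Here log_5 5 = 1 and f(n) = 12 · n · (log n)^2 = Θ(n^(log_5 5) · (log n)^2). This is the extended Case 2 of the master theorem (f matches the critical exponent up to log factors), giving T(n) = Θ(n^(log_5 5) · (log n)^(2+1)) = Θ(n · (log n)^3).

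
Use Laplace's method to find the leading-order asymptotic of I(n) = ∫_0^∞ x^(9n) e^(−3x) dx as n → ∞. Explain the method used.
I(n) ~ (sqrt(2π·9n) / 3) · (9n/(3e))^(9n)

Write the integrand as exp(9n ln x − 3x) and set f(x) = 9n ln x − 3x. Then f'(x) = 9n/x − 3 = 0 at x* = 9n/3, and f''(x*) = −9n/x*^2 = −3^2/(9n). Laplace's method (interior maximum) gives
  I(n) ~ e^(f(x*)) · sqrt(2π / |f''(x*)|)
        = exp(9n ln(9n/3) − 9n) · sqrt(2π · 9n / 3^2)
        = (9n/3)^(9n) e^(−9n) · sqrt(2π·9n) / 3
        = (sqrt(2π·9n) / 3) · (9n/(3e))^(9n).
This matches Γ(9n+1)/3^(9n+1) with Stirling applied to Γ.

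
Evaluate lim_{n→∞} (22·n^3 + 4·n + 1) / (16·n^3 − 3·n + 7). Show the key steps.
lim = 22/16 = 11/8

For large n the leading n^3 terms dominate both numerator and denominator. Dividing top and bottom by n^3, every other term tends to 0, leaving 22/16 = 11/8.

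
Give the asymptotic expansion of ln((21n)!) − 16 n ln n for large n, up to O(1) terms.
ln((21n)!) − 16 n ln n = 5 n ln n + 21(ln 21 − 1) n + (1/2) ln(2π·21n) + O(1/n)

Stirling: ln((21n)!) = 21n ln(21n) − 21n + (1/2) ln(2π·21n) + O(1/n).
Expand 21n ln(21n) = 21n (ln n + ln 21) = 21n ln n + 21n ln 21.
Subtract 16n ln n: leading term is (21 − 16) n ln n = 5 n ln n. The next term is 21n ln 21 − 21n = 21(ln 21 − 1) n. Then the (1/2) ln(2π·21n) correction.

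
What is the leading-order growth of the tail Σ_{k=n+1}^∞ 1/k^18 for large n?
Σ_{k>n} 1/k^18 ~ 1/(17 · n^17)

Compare to the integral: ∫_{n}^∞ x^(−18) dx = [−x^(−17)/17]_{n}^∞ = 1/((18−1)·n^17). Euler-Maclaurin then gives
  Σ_{k>n} 1/k^18 = ∫_{n}^∞ dx/x^18 − 1/(2·n^18) + O(1/n^19).
(Equivalently this is ζ(18) − Σ_{k≤n} 1/k^18.)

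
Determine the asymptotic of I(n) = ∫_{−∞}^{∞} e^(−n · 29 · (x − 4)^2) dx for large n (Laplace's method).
I(n) = sqrt(π/(29n))

Here φ(x) = 29 · (x − 4)^2 has its unique minimum at x* = 4 with φ(x*) = 0 and φ''(x*) = 58. Laplace's method gives
  I(n) ~ e^(−n φ(x*)) · sqrt(2π / (n · φ''(x*))) = sqrt(2π / (58n)) = sqrt(π/(29n)).
This is exact: substituting u = (x − 4)·sqrt(29n) gives I(n) = (1/sqrt(29n)) ∫_{−∞}^{∞} e^(−u^2) du = sqrt(π/(29n)).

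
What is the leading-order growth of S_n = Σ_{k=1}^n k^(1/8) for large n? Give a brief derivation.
S_n ~ (8/9) · n^(9/8)

Integral comparison: Σ_{k=1}^n k^(1/8) = ∫_0^n x^(1/8) dx + O(n^(1/8)). The integral is n^(1 + 1/8) / (1 + 1/8) = n^((1+8)/8) / ((1+8)/8) = (8/9) · n^(9/8).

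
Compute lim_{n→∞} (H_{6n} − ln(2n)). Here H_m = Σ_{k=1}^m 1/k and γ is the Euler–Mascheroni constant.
lim = ln 3 + γ

By Euler-Maclaurin, H_m = ln m + γ + O(1/m). So
  H_{6n} − ln(2n) = ln(6n) + γ − ln(2n) + O(1/n)
                       = ln(6/2) + γ + O(1/n).
Hence the limit is ln(6/2) + γ (= ln 3).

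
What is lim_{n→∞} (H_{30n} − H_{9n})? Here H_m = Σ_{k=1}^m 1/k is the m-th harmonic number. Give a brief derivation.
lim = ln(30/9) = ln(10/3)

Euler-Maclaurin gives H_m = ln m + γ + 1/(2m) + O(1/m^2). The γ and O(1/m) terms cancel in the difference:
  H_{30n} − H_{9n} = ln(30n) − ln(9n) + O(1/n) = ln(30/9) + O(1/n).
Hence the limit is ln(30/9) = ln(10/3).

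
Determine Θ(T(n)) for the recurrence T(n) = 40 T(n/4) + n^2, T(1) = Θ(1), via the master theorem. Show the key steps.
T(n) = Θ(n^(log_4 40))

Master theorem: compare f(n) = n^2 to n^(log_4 40) where log_4 40 ≈ 2.661. Since 2 < log_4 40, we have f(n) = O(n^(log_4 40 − ε)) for some ε > 0 — Case 1. Hence T(n) = Θ(n^(log_4 40)).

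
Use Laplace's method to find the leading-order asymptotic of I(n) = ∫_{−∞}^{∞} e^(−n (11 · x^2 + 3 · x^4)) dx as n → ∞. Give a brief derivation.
I(n) ~ sqrt(π/(11n))

φ(x) = 11 · x^2 + 3 · x^4 has its unique global minimum at x* = 0 (since φ'(x) = 22x + 12x^3 = 0 only at x = 0 for real x with both coefficients positive, and φ → ∞ as |x| → ∞). At x* = 0, φ(0) = 0 and φ''(0) = 22. Laplace's method then gives
  I(n) ~ sqrt(2π / (n · φ''(0))) · e^(−n φ(0)) = sqrt(2π / (22n)) = sqrt(π/(11n)).
The 3 · x^4 term contributes only at subleading order (an O(1/n) relative correction).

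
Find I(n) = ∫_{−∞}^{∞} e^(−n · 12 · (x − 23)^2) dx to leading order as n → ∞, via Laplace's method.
I(n) = sqrt(π/(12n))

Here φ(x) = 12 · (x − 23)^2 has its unique minimum at x* = 23 with φ(x*) = 0 and φ''(x*) = 24. Laplace's method gives
  I(n) ~ e^(−n φ(x*)) · sqrt(2π / (n · φ''(x*))) = sqrt(2π / (24n)) = sqrt(π/(12n)).
This is exact: substituting u = (x − 23)·sqrt(12n) gives I(n) = (1/sqrt(12n)) ∫_{−∞}^{∞} e^(−u^2) du = sqrt(π/(12n)).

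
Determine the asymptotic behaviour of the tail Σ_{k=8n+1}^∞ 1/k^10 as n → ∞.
Σ_{k>8n} 1/k^10 ~ 1/(9 · (8n)^9)

Compare to the integral: ∫_{8n}^∞ x^(−10) dx = [−x^(−9)/9]_{8n}^∞ = 1/((10−1)·(8n)^9). Euler-Maclaurin then gives
  Σ_{k>8n} 1/k^10 = ∫_{8n}^∞ dx/x^10 − 1/(2·(8n)^10) + O(1/(8n)^11).
(Equivalently this is ζ(10) − Σ_{k≤8n} 1/k^10.)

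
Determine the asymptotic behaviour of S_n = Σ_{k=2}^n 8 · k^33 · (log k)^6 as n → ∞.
S_n ~ 4 · n^34 · (log n)^6 / 17

By integral comparison, S_n = ∫_1^n 8 · x^33 · (log x)^6 dx + O(n^33 · (log n)^6). For the integral, the leading term of ∫_1^n x^33 (log x)^6 dx is n^34/34 · (log n)^6 (by repeated integration by parts; each step lowers the log-exponent and produces a relatively O(1/log n) correction). Hence S_n ~ 4 · n^34 · (log n)^6 / 17.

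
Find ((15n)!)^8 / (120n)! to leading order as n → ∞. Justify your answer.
((15n)!)^8/(120n)! ~ ((2π·15n)^(7/2) / sqrt(8)) · 8^(−8·15n)  →  0

Write N = 15n. Stirling: N! ~ sqrt(2π N)(N/e)^N and (8N)! ~ sqrt(2π·8N)·(8N/e)^(8N).
  (N!)^8/(8N)! ~ (2π N)^(8/2) (N/e)^(8N) / [sqrt(2π·8N) (8N/e)^(8N)]
     = (2π N)^(8/2) / sqrt(2π·8N) · (N/(8N))^(8N)
     = (2π N)^((8−1)/2) / sqrt(8) · 8^(−8N).
Since 8^8 > 1, the factor 8^(−8N) decays exponentially, so the ratio → 0. Substituting N = 15n gives the stated form.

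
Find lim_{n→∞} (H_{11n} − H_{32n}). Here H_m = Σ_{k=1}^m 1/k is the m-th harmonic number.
lim = ln(11/32)

Euler-Maclaurin gives H_m = ln m + γ + 1/(2m) + O(1/m^2). The γ and O(1/m) terms cancel in the difference:
  H_{11n} − H_{32n} = ln(11n) − ln(32n) + O(1/n) = ln(11/32) + O(1/n).
Hence the limit is ln(11/32).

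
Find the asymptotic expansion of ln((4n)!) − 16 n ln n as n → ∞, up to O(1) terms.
ln((4n)!) − 16 n ln n = −12 n ln n + 4(ln 4 − 1) n + (1/2) ln(2π·4n) + O(1/n)

Stirling: ln((4n)!) = 4n ln(4n) − 4n + (1/2) ln(2π·4n) + O(1/n).
Expand 4n ln(4n) = 4n (ln n + ln 4) = 4n ln n + 4n ln 4.
Subtract 16n ln n: leading term is (4 − 16) n ln n = −12 n ln n. The next term is 4n ln 4 − 4n = 4(ln 4 − 1) n. Then the (1/2) ln(2π·4n) correction.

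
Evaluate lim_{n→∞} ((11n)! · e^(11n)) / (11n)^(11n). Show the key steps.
lim = ∞

Stirling: (11n)! ~ sqrt(2π·11n) · (11n/e)^(11n). Hence
  (11n)! · e^(11n) / (11n)^(11n) ~ sqrt(2π·11n) = sqrt(2π·11) · sqrt(n) → ∞.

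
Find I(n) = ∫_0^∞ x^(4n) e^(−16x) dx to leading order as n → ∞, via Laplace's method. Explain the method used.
I(n) ~ (sqrt(2π·4n) / 16) · (4n/(16e))^(4n)

Write the integrand as exp(4n ln x − 16x) and set f(x) = 4n ln x − 16x. Then f'(x) = 4n/x − 16 = 0 at x* = 4n/16, and f''(x*) = −4n/x*^2 = −16^2/(4n). Laplace's method (interior maximum) gives
  I(n) ~ e^(f(x*)) · sqrt(2π / |f''(x*)|)
        = exp(4n ln(4n/16) − 4n) · sqrt(2π · 4n / 16^2)
        = (4n/16)^(4n) e^(−4n) · sqrt(2π·4n) / 16
        = (sqrt(2π·4n) / 16) · (4n/(16e))^(4n).
This matches Γ(4n+1)/16^(4n+1) with Stirling applied to Γ.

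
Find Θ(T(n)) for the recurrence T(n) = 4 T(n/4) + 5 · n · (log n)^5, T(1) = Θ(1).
T(n) = Θ(n · (log n)^6)

Here log_4 4 = 1 and f(n) = 5 · n · (log n)^5 = Θ(n^(log_4 4) · (log n)^5). This is the extended Case 2 of the master theorem (f matches the critical exponent up to log factors), giving T(n) = Θ(n^(log_4 4) · (log n)^(5+1)) = Θ(n · (log n)^6).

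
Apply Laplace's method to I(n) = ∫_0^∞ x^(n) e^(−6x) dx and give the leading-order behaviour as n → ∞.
I(n) ~ (sqrt(2π·n) / 6) · (n/(6e))^(n)

Write the integrand as exp(n ln x − 6x) and set f(x) = n ln x − 6x. Then f'(x) = n/x − 6 = 0 at x* = n/6, and f''(x*) = −n/x*^2 = −6^2/(n). Laplace's method (interior maximum) gives
  I(n) ~ e^(f(x*)) · sqrt(2π / |f''(x*)|)
        = exp(n ln(n/6) − n) · sqrt(2π · n / 6^2)
        = (n/6)^(n) e^(−n) · sqrt(2π·n) / 6
        = (sqrt(2π·n) / 6) · (n/(6e))^(n).
This matches Γ(n+1)/6^(n+1) with Stirling applied to Γ.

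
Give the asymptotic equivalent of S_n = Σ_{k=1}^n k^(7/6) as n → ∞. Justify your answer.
S_n ~ (6/13) · n^(13/6)

Integral comparison: Σ_{k=1}^n k^(7/6) = ∫_0^n x^(7/6) dx + O(n^(7/6)). The integral is n^(1 + 7/6) / (1 + 7/6) = n^((7+6)/6) / ((7+6)/6) = (6/13) · n^(13/6).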